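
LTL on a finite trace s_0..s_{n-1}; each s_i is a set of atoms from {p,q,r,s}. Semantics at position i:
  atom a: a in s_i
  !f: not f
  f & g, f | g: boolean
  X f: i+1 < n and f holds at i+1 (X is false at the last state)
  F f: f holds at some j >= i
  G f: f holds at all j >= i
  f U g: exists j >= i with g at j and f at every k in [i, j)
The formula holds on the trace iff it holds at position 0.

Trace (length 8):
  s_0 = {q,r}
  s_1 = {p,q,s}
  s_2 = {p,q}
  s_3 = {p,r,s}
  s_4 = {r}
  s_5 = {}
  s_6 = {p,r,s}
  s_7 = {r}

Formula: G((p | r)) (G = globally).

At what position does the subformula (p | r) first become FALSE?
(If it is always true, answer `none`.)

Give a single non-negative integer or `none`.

Answer: 5

Derivation:
s_0={q,r}: (p | r)=True p=False r=True
s_1={p,q,s}: (p | r)=True p=True r=False
s_2={p,q}: (p | r)=True p=True r=False
s_3={p,r,s}: (p | r)=True p=True r=True
s_4={r}: (p | r)=True p=False r=True
s_5={}: (p | r)=False p=False r=False
s_6={p,r,s}: (p | r)=True p=True r=True
s_7={r}: (p | r)=True p=False r=True
G((p | r)) holds globally = False
First violation at position 5.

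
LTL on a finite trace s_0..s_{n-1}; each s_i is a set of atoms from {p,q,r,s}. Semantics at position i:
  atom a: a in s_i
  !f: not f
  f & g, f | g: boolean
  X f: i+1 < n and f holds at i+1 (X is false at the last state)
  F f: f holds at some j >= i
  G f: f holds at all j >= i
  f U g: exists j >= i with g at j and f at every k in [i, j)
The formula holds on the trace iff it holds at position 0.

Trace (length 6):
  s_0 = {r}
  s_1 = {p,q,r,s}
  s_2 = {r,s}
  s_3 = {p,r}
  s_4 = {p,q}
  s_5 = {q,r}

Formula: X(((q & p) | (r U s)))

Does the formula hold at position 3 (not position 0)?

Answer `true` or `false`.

Answer: true

Derivation:
s_0={r}: X(((q & p) | (r U s)))=True ((q & p) | (r U s))=True (q & p)=False q=False p=False (r U s)=True r=True s=False
s_1={p,q,r,s}: X(((q & p) | (r U s)))=True ((q & p) | (r U s))=True (q & p)=True q=True p=True (r U s)=True r=True s=True
s_2={r,s}: X(((q & p) | (r U s)))=False ((q & p) | (r U s))=True (q & p)=False q=False p=False (r U s)=True r=True s=True
s_3={p,r}: X(((q & p) | (r U s)))=True ((q & p) | (r U s))=False (q & p)=False q=False p=True (r U s)=False r=True s=False
s_4={p,q}: X(((q & p) | (r U s)))=False ((q & p) | (r U s))=True (q & p)=True q=True p=True (r U s)=False r=False s=False
s_5={q,r}: X(((q & p) | (r U s)))=False ((q & p) | (r U s))=False (q & p)=False q=True p=False (r U s)=False r=True s=False
Evaluating at position 3: result = True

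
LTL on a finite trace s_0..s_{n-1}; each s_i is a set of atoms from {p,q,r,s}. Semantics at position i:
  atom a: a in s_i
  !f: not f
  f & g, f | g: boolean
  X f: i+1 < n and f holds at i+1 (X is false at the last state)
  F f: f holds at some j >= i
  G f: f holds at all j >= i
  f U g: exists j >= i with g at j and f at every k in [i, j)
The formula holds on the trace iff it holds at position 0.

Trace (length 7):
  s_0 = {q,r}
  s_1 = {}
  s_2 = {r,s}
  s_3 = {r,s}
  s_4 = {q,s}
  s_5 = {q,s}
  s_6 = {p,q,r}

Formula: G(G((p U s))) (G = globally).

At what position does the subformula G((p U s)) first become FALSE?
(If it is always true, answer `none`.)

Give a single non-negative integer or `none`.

s_0={q,r}: G((p U s))=False (p U s)=False p=False s=False
s_1={}: G((p U s))=False (p U s)=False p=False s=False
s_2={r,s}: G((p U s))=False (p U s)=True p=False s=True
s_3={r,s}: G((p U s))=False (p U s)=True p=False s=True
s_4={q,s}: G((p U s))=False (p U s)=True p=False s=True
s_5={q,s}: G((p U s))=False (p U s)=True p=False s=True
s_6={p,q,r}: G((p U s))=False (p U s)=False p=True s=False
G(G((p U s))) holds globally = False
First violation at position 0.

Answer: 0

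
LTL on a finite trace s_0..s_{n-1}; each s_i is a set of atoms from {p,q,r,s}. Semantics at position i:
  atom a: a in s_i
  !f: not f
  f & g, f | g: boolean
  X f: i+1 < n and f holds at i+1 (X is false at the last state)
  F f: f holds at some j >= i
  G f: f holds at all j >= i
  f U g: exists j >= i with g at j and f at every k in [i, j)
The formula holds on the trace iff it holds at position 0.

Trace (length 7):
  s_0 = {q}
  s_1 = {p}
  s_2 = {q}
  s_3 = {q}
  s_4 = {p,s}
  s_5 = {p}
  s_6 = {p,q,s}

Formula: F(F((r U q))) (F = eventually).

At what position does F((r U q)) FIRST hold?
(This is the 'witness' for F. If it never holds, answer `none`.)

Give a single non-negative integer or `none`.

s_0={q}: F((r U q))=True (r U q)=True r=False q=True
s_1={p}: F((r U q))=True (r U q)=False r=False q=False
s_2={q}: F((r U q))=True (r U q)=True r=False q=True
s_3={q}: F((r U q))=True (r U q)=True r=False q=True
s_4={p,s}: F((r U q))=True (r U q)=False r=False q=False
s_5={p}: F((r U q))=True (r U q)=False r=False q=False
s_6={p,q,s}: F((r U q))=True (r U q)=True r=False q=True
F(F((r U q))) holds; first witness at position 0.

Answer: 0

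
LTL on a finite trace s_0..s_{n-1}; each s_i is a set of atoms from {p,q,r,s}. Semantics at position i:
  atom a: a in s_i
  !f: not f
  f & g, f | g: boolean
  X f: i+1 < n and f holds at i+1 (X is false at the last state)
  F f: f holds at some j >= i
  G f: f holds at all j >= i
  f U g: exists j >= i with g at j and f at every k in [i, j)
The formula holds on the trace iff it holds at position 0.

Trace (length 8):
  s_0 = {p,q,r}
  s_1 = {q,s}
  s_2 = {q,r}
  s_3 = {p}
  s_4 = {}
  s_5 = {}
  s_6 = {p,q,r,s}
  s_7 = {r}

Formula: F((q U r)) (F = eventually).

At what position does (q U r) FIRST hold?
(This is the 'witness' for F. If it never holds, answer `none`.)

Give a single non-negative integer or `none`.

s_0={p,q,r}: (q U r)=True q=True r=True
s_1={q,s}: (q U r)=True q=True r=False
s_2={q,r}: (q U r)=True q=True r=True
s_3={p}: (q U r)=False q=False r=False
s_4={}: (q U r)=False q=False r=False
s_5={}: (q U r)=False q=False r=False
s_6={p,q,r,s}: (q U r)=True q=True r=True
s_7={r}: (q U r)=True q=False r=True
F((q U r)) holds; first witness at position 0.

Answer: 0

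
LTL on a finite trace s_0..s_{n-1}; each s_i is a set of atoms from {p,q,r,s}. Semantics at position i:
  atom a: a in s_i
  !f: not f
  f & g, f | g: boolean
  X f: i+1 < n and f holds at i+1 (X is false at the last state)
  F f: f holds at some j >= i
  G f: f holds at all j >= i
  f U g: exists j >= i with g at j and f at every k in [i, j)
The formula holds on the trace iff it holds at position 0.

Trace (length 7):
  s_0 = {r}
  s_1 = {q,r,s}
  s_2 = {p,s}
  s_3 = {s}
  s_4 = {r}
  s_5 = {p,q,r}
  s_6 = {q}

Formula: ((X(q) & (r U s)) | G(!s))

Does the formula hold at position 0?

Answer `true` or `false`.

s_0={r}: ((X(q) & (r U s)) | G(!s))=True (X(q) & (r U s))=True X(q)=True q=False (r U s)=True r=True s=False G(!s)=False !s=True
s_1={q,r,s}: ((X(q) & (r U s)) | G(!s))=False (X(q) & (r U s))=False X(q)=False q=True (r U s)=True r=True s=True G(!s)=False !s=False
s_2={p,s}: ((X(q) & (r U s)) | G(!s))=False (X(q) & (r U s))=False X(q)=False q=False (r U s)=True r=False s=True G(!s)=False !s=False
s_3={s}: ((X(q) & (r U s)) | G(!s))=False (X(q) & (r U s))=False X(q)=False q=False (r U s)=True r=False s=True G(!s)=False !s=False
s_4={r}: ((X(q) & (r U s)) | G(!s))=True (X(q) & (r U s))=False X(q)=True q=False (r U s)=False r=True s=False G(!s)=True !s=True
s_5={p,q,r}: ((X(q) & (r U s)) | G(!s))=True (X(q) & (r U s))=False X(q)=True q=True (r U s)=False r=True s=False G(!s)=True !s=True
s_6={q}: ((X(q) & (r U s)) | G(!s))=True (X(q) & (r U s))=False X(q)=False q=True (r U s)=False r=False s=False G(!s)=True !s=True

Answer: true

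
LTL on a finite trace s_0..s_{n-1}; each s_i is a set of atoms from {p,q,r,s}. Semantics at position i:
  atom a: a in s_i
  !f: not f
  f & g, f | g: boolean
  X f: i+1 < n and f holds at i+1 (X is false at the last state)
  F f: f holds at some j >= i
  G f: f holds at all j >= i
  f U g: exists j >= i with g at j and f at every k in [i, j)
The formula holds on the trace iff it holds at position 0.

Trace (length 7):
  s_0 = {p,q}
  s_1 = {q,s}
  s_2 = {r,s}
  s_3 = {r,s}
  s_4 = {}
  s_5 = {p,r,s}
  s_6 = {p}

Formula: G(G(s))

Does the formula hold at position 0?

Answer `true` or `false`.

s_0={p,q}: G(G(s))=False G(s)=False s=False
s_1={q,s}: G(G(s))=False G(s)=False s=True
s_2={r,s}: G(G(s))=False G(s)=False s=True
s_3={r,s}: G(G(s))=False G(s)=False s=True
s_4={}: G(G(s))=False G(s)=False s=False
s_5={p,r,s}: G(G(s))=False G(s)=False s=True
s_6={p}: G(G(s))=False G(s)=False s=False

Answer: false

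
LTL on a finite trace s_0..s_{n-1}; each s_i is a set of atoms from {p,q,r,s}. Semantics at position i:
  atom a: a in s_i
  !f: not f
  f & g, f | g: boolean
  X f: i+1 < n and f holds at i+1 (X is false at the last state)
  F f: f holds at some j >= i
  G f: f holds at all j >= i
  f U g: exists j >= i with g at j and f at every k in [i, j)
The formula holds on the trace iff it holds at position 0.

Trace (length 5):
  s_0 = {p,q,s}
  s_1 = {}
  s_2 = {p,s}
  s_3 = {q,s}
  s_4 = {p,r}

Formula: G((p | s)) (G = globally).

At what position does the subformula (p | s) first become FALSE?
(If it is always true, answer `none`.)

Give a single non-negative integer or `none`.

s_0={p,q,s}: (p | s)=True p=True s=True
s_1={}: (p | s)=False p=False s=False
s_2={p,s}: (p | s)=True p=True s=True
s_3={q,s}: (p | s)=True p=False s=True
s_4={p,r}: (p | s)=True p=True s=False
G((p | s)) holds globally = False
First violation at position 1.

Answer: 1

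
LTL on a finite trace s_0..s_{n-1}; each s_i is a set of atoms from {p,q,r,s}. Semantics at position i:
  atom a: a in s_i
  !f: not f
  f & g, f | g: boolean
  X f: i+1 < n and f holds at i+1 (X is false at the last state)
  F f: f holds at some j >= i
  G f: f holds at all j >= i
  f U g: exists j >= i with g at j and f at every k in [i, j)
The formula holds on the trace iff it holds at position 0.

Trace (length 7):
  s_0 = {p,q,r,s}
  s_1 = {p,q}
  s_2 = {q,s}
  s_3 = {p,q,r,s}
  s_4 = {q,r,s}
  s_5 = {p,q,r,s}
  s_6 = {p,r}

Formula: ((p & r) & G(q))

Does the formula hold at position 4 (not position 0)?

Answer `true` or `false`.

s_0={p,q,r,s}: ((p & r) & G(q))=False (p & r)=True p=True r=True G(q)=False q=True
s_1={p,q}: ((p & r) & G(q))=False (p & r)=False p=True r=False G(q)=False q=True
s_2={q,s}: ((p & r) & G(q))=False (p & r)=False p=False r=False G(q)=False q=True
s_3={p,q,r,s}: ((p & r) & G(q))=False (p & r)=True p=True r=True G(q)=False q=True
s_4={q,r,s}: ((p & r) & G(q))=False (p & r)=False p=False r=True G(q)=False q=True
s_5={p,q,r,s}: ((p & r) & G(q))=False (p & r)=True p=True r=True G(q)=False q=True
s_6={p,r}: ((p & r) & G(q))=False (p & r)=True p=True r=True G(q)=False q=False
Evaluating at position 4: result = False

Answer: false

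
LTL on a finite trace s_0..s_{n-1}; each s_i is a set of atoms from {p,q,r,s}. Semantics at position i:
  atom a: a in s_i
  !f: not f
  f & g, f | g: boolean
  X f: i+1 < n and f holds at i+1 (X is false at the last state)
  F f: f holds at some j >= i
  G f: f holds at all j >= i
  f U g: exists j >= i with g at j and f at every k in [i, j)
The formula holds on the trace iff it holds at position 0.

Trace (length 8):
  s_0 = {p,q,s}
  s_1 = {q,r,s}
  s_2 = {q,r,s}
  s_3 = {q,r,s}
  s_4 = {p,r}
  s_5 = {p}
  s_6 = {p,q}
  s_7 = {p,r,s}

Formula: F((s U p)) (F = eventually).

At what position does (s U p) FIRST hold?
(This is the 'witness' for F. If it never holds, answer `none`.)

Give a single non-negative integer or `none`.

Answer: 0

Derivation:
s_0={p,q,s}: (s U p)=True s=True p=True
s_1={q,r,s}: (s U p)=True s=True p=False
s_2={q,r,s}: (s U p)=True s=True p=False
s_3={q,r,s}: (s U p)=True s=True p=False
s_4={p,r}: (s U p)=True s=False p=True
s_5={p}: (s U p)=True s=False p=True
s_6={p,q}: (s U p)=True s=False p=True
s_7={p,r,s}: (s U p)=True s=True p=True
F((s U p)) holds; first witness at position 0.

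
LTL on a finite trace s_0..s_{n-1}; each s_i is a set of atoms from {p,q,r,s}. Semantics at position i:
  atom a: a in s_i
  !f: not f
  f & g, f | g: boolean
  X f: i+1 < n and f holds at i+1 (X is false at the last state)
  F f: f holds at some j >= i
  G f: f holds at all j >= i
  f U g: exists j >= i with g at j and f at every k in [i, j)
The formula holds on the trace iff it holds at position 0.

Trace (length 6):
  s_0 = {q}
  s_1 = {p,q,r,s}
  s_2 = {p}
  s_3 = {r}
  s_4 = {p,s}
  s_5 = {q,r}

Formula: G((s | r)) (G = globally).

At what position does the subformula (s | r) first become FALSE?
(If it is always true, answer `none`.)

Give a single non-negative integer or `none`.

Answer: 0

Derivation:
s_0={q}: (s | r)=False s=False r=False
s_1={p,q,r,s}: (s | r)=True s=True r=True
s_2={p}: (s | r)=False s=False r=False
s_3={r}: (s | r)=True s=False r=True
s_4={p,s}: (s | r)=True s=True r=False
s_5={q,r}: (s | r)=True s=False r=True
G((s | r)) holds globally = False
First violation at position 0.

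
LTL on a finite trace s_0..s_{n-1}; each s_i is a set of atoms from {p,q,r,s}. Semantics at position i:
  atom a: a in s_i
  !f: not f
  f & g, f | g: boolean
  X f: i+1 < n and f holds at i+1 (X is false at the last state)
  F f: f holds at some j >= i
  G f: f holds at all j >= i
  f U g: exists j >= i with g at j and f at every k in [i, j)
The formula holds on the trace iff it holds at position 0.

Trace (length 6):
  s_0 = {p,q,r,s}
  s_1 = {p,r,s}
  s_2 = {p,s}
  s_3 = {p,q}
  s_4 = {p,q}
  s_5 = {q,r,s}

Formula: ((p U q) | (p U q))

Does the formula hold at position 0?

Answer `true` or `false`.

Answer: true

Derivation:
s_0={p,q,r,s}: ((p U q) | (p U q))=True (p U q)=True p=True q=True
s_1={p,r,s}: ((p U q) | (p U q))=True (p U q)=True p=True q=False
s_2={p,s}: ((p U q) | (p U q))=True (p U q)=True p=True q=False
s_3={p,q}: ((p U q) | (p U q))=True (p U q)=True p=True q=True
s_4={p,q}: ((p U q) | (p U q))=True (p U q)=True p=True q=True
s_5={q,r,s}: ((p U q) | (p U q))=True (p U q)=True p=False q=True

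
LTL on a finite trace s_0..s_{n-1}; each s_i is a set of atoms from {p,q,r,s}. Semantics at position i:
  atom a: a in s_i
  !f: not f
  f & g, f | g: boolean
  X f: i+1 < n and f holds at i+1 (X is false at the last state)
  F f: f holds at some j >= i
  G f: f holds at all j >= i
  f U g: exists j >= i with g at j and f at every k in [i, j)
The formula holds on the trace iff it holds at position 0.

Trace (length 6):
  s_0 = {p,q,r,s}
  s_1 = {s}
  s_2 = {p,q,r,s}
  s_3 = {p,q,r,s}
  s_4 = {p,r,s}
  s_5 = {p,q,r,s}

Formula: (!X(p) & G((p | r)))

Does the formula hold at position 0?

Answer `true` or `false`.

s_0={p,q,r,s}: (!X(p) & G((p | r)))=False !X(p)=True X(p)=False p=True G((p | r))=False (p | r)=True r=True
s_1={s}: (!X(p) & G((p | r)))=False !X(p)=False X(p)=True p=False G((p | r))=False (p | r)=False r=False
s_2={p,q,r,s}: (!X(p) & G((p | r)))=False !X(p)=False X(p)=True p=True G((p | r))=True (p | r)=True r=True
s_3={p,q,r,s}: (!X(p) & G((p | r)))=False !X(p)=False X(p)=True p=True G((p | r))=True (p | r)=True r=True
s_4={p,r,s}: (!X(p) & G((p | r)))=False !X(p)=False X(p)=True p=True G((p | r))=True (p | r)=True r=True
s_5={p,q,r,s}: (!X(p) & G((p | r)))=True !X(p)=True X(p)=False p=True G((p | r))=True (p | r)=True r=True

Answer: false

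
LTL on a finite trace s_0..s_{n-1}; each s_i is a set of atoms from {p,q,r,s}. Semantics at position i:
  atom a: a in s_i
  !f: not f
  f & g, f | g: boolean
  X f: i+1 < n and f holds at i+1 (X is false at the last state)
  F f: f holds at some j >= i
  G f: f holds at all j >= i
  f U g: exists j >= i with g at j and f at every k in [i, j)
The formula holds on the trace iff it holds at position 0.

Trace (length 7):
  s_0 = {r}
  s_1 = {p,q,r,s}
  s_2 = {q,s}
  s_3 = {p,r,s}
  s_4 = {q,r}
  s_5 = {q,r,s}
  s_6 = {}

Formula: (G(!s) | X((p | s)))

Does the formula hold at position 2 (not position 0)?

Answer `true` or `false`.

s_0={r}: (G(!s) | X((p | s)))=True G(!s)=False !s=True s=False X((p | s))=True (p | s)=False p=False
s_1={p,q,r,s}: (G(!s) | X((p | s)))=True G(!s)=False !s=False s=True X((p | s))=True (p | s)=True p=True
s_2={q,s}: (G(!s) | X((p | s)))=True G(!s)=False !s=False s=True X((p | s))=True (p | s)=True p=False
s_3={p,r,s}: (G(!s) | X((p | s)))=False G(!s)=False !s=False s=True X((p | s))=False (p | s)=True p=True
s_4={q,r}: (G(!s) | X((p | s)))=True G(!s)=False !s=True s=False X((p | s))=True (p | s)=False p=False
s_5={q,r,s}: (G(!s) | X((p | s)))=False G(!s)=False !s=False s=True X((p | s))=False (p | s)=True p=False
s_6={}: (G(!s) | X((p | s)))=True G(!s)=True !s=True s=False X((p | s))=False (p | s)=False p=False
Evaluating at position 2: result = True

Answer: true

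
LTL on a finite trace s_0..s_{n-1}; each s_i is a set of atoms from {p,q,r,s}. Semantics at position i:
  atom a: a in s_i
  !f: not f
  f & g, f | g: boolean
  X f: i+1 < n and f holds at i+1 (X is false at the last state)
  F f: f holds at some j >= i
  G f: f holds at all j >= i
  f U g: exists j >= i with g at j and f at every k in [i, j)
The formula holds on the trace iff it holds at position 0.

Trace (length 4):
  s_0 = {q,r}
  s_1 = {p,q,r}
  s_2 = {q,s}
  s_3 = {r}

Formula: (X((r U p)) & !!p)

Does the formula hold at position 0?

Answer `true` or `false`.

Answer: false

Derivation:
s_0={q,r}: (X((r U p)) & !!p)=False X((r U p))=True (r U p)=True r=True p=False !!p=False !p=True
s_1={p,q,r}: (X((r U p)) & !!p)=False X((r U p))=False (r U p)=True r=True p=True !!p=True !p=False
s_2={q,s}: (X((r U p)) & !!p)=False X((r U p))=False (r U p)=False r=False p=False !!p=False !p=True
s_3={r}: (X((r U p)) & !!p)=False X((r U p))=False (r U p)=False r=True p=False !!p=False !p=True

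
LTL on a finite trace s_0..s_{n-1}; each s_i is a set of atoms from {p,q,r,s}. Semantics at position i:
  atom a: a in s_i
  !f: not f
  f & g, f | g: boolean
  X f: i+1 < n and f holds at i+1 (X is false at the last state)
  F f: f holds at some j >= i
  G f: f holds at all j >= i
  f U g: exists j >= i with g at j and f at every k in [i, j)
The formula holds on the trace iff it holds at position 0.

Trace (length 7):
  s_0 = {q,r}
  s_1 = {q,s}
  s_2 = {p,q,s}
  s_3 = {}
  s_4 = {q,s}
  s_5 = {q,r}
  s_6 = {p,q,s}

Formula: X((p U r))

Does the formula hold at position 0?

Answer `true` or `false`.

s_0={q,r}: X((p U r))=False (p U r)=True p=False r=True
s_1={q,s}: X((p U r))=False (p U r)=False p=False r=False
s_2={p,q,s}: X((p U r))=False (p U r)=False p=True r=False
s_3={}: X((p U r))=False (p U r)=False p=False r=False
s_4={q,s}: X((p U r))=True (p U r)=False p=False r=False
s_5={q,r}: X((p U r))=False (p U r)=True p=False r=True
s_6={p,q,s}: X((p U r))=False (p U r)=False p=True r=False

Answer: false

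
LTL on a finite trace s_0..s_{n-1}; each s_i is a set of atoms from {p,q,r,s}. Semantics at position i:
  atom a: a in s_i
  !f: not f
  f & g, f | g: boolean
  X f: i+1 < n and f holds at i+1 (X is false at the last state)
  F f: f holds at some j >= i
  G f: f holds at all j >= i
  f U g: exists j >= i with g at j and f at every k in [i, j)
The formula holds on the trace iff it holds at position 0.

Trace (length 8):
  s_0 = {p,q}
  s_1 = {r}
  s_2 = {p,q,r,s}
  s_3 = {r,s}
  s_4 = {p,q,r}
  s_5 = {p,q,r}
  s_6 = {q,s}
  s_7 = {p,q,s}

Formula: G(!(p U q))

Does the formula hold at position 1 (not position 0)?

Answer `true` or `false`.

s_0={p,q}: G(!(p U q))=False !(p U q)=False (p U q)=True p=True q=True
s_1={r}: G(!(p U q))=False !(p U q)=True (p U q)=False p=False q=False
s_2={p,q,r,s}: G(!(p U q))=False !(p U q)=False (p U q)=True p=True q=True
s_3={r,s}: G(!(p U q))=False !(p U q)=True (p U q)=False p=False q=False
s_4={p,q,r}: G(!(p U q))=False !(p U q)=False (p U q)=True p=True q=True
s_5={p,q,r}: G(!(p U q))=False !(p U q)=False (p U q)=True p=True q=True
s_6={q,s}: G(!(p U q))=False !(p U q)=False (p U q)=True p=False q=True
s_7={p,q,s}: G(!(p U q))=False !(p U q)=False (p U q)=True p=True q=True
Evaluating at position 1: result = False

Answer: false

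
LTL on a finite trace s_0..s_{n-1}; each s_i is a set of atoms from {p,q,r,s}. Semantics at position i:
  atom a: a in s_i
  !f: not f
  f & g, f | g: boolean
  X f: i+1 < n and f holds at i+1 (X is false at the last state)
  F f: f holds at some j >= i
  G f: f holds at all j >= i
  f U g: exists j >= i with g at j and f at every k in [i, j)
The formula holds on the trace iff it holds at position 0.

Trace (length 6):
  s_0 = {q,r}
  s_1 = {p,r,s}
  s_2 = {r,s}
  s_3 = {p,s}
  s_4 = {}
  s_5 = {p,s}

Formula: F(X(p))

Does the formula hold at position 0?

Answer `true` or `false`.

Answer: true

Derivation:
s_0={q,r}: F(X(p))=True X(p)=True p=False
s_1={p,r,s}: F(X(p))=True X(p)=False p=True
s_2={r,s}: F(X(p))=True X(p)=True p=False
s_3={p,s}: F(X(p))=True X(p)=False p=True
s_4={}: F(X(p))=True X(p)=True p=False
s_5={p,s}: F(X(p))=False X(p)=False p=True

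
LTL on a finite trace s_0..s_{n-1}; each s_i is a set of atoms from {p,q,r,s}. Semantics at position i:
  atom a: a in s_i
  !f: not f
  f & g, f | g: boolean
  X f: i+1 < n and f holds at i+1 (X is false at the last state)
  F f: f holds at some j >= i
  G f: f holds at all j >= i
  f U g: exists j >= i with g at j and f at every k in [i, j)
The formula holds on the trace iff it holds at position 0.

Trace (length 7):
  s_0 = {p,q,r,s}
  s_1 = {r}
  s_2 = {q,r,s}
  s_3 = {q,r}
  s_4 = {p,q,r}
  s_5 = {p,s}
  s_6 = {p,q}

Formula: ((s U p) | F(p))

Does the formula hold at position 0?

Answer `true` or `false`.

Answer: true

Derivation:
s_0={p,q,r,s}: ((s U p) | F(p))=True (s U p)=True s=True p=True F(p)=True
s_1={r}: ((s U p) | F(p))=True (s U p)=False s=False p=False F(p)=True
s_2={q,r,s}: ((s U p) | F(p))=True (s U p)=False s=True p=False F(p)=True
s_3={q,r}: ((s U p) | F(p))=True (s U p)=False s=False p=False F(p)=True
s_4={p,q,r}: ((s U p) | F(p))=True (s U p)=True s=False p=True F(p)=True
s_5={p,s}: ((s U p) | F(p))=True (s U p)=True s=True p=True F(p)=True
s_6={p,q}: ((s U p) | F(p))=True (s U p)=True s=False p=True F(p)=True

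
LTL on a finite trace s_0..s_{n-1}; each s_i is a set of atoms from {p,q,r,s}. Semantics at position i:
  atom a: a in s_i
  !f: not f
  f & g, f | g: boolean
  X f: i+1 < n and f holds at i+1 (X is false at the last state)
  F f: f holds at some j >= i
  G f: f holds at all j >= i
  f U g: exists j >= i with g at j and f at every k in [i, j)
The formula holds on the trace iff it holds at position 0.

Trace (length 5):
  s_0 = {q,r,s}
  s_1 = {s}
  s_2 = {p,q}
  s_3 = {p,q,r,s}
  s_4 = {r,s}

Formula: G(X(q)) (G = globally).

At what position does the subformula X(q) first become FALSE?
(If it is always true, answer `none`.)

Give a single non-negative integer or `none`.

s_0={q,r,s}: X(q)=False q=True
s_1={s}: X(q)=True q=False
s_2={p,q}: X(q)=True q=True
s_3={p,q,r,s}: X(q)=False q=True
s_4={r,s}: X(q)=False q=False
G(X(q)) holds globally = False
First violation at position 0.

Answer: 0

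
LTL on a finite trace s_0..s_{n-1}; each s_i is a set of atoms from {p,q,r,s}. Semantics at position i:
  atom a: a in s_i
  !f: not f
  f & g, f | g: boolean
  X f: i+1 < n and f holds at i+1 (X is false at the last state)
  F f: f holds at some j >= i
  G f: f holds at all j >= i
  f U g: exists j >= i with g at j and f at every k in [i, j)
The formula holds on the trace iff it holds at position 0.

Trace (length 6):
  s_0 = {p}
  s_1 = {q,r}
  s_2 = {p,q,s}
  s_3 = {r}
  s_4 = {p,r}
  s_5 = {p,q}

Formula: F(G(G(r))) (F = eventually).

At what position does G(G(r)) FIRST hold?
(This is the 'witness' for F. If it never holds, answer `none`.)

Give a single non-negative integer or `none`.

s_0={p}: G(G(r))=False G(r)=False r=False
s_1={q,r}: G(G(r))=False G(r)=False r=True
s_2={p,q,s}: G(G(r))=False G(r)=False r=False
s_3={r}: G(G(r))=False G(r)=False r=True
s_4={p,r}: G(G(r))=False G(r)=False r=True
s_5={p,q}: G(G(r))=False G(r)=False r=False
F(G(G(r))) does not hold (no witness exists).

Answer: none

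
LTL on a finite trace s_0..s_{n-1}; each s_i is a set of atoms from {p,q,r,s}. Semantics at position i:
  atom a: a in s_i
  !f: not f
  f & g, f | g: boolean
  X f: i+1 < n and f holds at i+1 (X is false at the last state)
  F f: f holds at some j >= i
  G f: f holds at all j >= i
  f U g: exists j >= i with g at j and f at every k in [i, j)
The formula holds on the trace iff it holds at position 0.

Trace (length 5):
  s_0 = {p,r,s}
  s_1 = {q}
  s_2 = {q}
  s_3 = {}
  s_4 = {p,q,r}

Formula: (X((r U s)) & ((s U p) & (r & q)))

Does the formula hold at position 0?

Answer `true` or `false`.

s_0={p,r,s}: (X((r U s)) & ((s U p) & (r & q)))=False X((r U s))=False (r U s)=True r=True s=True ((s U p) & (r & q))=False (s U p)=True p=True (r & q)=False q=False
s_1={q}: (X((r U s)) & ((s U p) & (r & q)))=False X((r U s))=False (r U s)=False r=False s=False ((s U p) & (r & q))=False (s U p)=False p=False (r & q)=False q=True
s_2={q}: (X((r U s)) & ((s U p) & (r & q)))=False X((r U s))=False (r U s)=False r=False s=False ((s U p) & (r & q))=False (s U p)=False p=False (r & q)=False q=True
s_3={}: (X((r U s)) & ((s U p) & (r & q)))=False X((r U s))=False (r U s)=False r=False s=False ((s U p) & (r & q))=False (s U p)=False p=False (r & q)=False q=False
s_4={p,q,r}: (X((r U s)) & ((s U p) & (r & q)))=False X((r U s))=False (r U s)=False r=True s=False ((s U p) & (r & q))=True (s U p)=True p=True (r & q)=True q=True

Answer: false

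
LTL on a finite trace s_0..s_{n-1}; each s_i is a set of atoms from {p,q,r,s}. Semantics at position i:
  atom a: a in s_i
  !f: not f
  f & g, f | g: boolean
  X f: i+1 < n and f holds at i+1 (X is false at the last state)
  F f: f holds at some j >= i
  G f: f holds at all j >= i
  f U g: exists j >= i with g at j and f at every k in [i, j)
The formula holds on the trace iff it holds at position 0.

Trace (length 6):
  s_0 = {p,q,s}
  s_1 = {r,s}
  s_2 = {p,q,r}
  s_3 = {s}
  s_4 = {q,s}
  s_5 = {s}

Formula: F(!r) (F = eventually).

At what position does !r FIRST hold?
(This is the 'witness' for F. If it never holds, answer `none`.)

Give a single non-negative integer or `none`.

Answer: 0

Derivation:
s_0={p,q,s}: !r=True r=False
s_1={r,s}: !r=False r=True
s_2={p,q,r}: !r=False r=True
s_3={s}: !r=True r=False
s_4={q,s}: !r=True r=False
s_5={s}: !r=True r=False
F(!r) holds; first witness at position 0.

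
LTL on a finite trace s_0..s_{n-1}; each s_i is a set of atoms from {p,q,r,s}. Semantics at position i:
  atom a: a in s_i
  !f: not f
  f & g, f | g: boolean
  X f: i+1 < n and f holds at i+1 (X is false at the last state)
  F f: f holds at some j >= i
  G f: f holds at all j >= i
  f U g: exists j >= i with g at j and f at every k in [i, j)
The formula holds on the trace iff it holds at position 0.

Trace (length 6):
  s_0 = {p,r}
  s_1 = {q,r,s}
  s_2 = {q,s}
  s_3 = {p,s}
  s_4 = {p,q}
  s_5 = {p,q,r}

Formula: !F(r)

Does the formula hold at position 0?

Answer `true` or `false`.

s_0={p,r}: !F(r)=False F(r)=True r=True
s_1={q,r,s}: !F(r)=False F(r)=True r=True
s_2={q,s}: !F(r)=False F(r)=True r=False
s_3={p,s}: !F(r)=False F(r)=True r=False
s_4={p,q}: !F(r)=False F(r)=True r=False
s_5={p,q,r}: !F(r)=False F(r)=True r=True

Answer: false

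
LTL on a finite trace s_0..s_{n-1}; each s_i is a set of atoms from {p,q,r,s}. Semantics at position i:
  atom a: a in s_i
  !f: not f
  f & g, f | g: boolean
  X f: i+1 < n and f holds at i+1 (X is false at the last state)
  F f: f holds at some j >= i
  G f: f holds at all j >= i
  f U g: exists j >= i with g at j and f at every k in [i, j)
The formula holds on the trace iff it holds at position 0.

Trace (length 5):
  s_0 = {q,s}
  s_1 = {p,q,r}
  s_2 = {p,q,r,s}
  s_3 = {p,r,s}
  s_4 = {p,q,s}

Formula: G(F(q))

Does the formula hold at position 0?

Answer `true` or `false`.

s_0={q,s}: G(F(q))=True F(q)=True q=True
s_1={p,q,r}: G(F(q))=True F(q)=True q=True
s_2={p,q,r,s}: G(F(q))=True F(q)=True q=True
s_3={p,r,s}: G(F(q))=True F(q)=True q=False
s_4={p,q,s}: G(F(q))=True F(q)=True q=True

Answer: true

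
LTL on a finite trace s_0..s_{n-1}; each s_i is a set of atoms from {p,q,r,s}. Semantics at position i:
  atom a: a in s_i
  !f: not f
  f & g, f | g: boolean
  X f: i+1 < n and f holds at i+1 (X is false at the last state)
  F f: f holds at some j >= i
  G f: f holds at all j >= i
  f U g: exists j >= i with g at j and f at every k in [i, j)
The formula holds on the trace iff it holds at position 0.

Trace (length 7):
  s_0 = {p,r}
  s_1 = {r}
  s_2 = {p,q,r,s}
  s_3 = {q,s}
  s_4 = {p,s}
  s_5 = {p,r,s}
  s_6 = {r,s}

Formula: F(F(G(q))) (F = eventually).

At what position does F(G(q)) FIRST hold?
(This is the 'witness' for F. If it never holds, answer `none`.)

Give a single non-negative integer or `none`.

s_0={p,r}: F(G(q))=False G(q)=False q=False
s_1={r}: F(G(q))=False G(q)=False q=False
s_2={p,q,r,s}: F(G(q))=False G(q)=False q=True
s_3={q,s}: F(G(q))=False G(q)=False q=True
s_4={p,s}: F(G(q))=False G(q)=False q=False
s_5={p,r,s}: F(G(q))=False G(q)=False q=False
s_6={r,s}: F(G(q))=False G(q)=False q=False
F(F(G(q))) does not hold (no witness exists).

Answer: none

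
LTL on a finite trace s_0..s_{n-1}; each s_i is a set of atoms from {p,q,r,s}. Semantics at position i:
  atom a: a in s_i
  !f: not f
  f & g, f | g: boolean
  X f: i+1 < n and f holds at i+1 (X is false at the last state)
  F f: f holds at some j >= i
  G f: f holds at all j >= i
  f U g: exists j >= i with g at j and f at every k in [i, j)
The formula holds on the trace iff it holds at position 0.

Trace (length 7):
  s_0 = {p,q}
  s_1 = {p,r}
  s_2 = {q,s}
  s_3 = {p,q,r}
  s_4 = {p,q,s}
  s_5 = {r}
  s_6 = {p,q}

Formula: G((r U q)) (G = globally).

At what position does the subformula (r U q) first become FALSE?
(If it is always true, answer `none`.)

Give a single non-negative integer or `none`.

s_0={p,q}: (r U q)=True r=False q=True
s_1={p,r}: (r U q)=True r=True q=False
s_2={q,s}: (r U q)=True r=False q=True
s_3={p,q,r}: (r U q)=True r=True q=True
s_4={p,q,s}: (r U q)=True r=False q=True
s_5={r}: (r U q)=True r=True q=False
s_6={p,q}: (r U q)=True r=False q=True
G((r U q)) holds globally = True
No violation — formula holds at every position.

Answer: none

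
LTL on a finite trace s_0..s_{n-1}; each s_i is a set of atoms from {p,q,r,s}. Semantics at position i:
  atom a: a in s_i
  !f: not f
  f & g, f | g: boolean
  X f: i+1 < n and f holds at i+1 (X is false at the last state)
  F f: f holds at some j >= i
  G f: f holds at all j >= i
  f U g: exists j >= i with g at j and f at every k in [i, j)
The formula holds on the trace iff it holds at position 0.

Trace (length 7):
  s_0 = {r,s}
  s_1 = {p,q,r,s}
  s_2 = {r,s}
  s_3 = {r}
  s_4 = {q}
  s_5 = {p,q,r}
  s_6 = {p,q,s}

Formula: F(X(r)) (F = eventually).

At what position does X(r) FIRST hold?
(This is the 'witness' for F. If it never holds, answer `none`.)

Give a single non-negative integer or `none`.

s_0={r,s}: X(r)=True r=True
s_1={p,q,r,s}: X(r)=True r=True
s_2={r,s}: X(r)=True r=True
s_3={r}: X(r)=False r=True
s_4={q}: X(r)=True r=False
s_5={p,q,r}: X(r)=False r=True
s_6={p,q,s}: X(r)=False r=False
F(X(r)) holds; first witness at position 0.

Answer: 0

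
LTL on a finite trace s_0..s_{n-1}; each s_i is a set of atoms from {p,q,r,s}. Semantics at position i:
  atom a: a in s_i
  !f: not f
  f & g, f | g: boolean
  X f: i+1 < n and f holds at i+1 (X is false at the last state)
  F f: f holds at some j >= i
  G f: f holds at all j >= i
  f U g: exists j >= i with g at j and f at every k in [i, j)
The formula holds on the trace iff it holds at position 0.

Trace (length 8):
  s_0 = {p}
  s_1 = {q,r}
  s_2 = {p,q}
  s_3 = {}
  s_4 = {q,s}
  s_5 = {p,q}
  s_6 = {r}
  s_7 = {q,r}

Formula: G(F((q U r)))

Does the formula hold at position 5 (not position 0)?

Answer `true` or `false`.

Answer: true

Derivation:
s_0={p}: G(F((q U r)))=True F((q U r))=True (q U r)=False q=False r=False
s_1={q,r}: G(F((q U r)))=True F((q U r))=True (q U r)=True q=True r=True
s_2={p,q}: G(F((q U r)))=True F((q U r))=True (q U r)=False q=True r=False
s_3={}: G(F((q U r)))=True F((q U r))=True (q U r)=False q=False r=False
s_4={q,s}: G(F((q U r)))=True F((q U r))=True (q U r)=True q=True r=False
s_5={p,q}: G(F((q U r)))=True F((q U r))=True (q U r)=True q=True r=False
s_6={r}: G(F((q U r)))=True F((q U r))=True (q U r)=True q=False r=True
s_7={q,r}: G(F((q U r)))=True F((q U r))=True (q U r)=True q=True r=True
Evaluating at position 5: result = True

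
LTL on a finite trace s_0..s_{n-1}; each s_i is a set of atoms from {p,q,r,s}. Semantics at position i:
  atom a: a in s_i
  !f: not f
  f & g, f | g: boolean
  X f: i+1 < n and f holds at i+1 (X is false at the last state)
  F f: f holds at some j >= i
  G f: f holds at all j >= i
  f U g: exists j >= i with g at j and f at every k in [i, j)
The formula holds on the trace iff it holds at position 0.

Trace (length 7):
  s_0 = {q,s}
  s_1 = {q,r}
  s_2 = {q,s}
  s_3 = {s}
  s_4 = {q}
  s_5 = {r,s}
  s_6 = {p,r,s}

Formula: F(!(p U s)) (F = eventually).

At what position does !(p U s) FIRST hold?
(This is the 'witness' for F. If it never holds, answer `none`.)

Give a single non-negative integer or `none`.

s_0={q,s}: !(p U s)=False (p U s)=True p=False s=True
s_1={q,r}: !(p U s)=True (p U s)=False p=False s=False
s_2={q,s}: !(p U s)=False (p U s)=True p=False s=True
s_3={s}: !(p U s)=False (p U s)=True p=False s=True
s_4={q}: !(p U s)=True (p U s)=False p=False s=False
s_5={r,s}: !(p U s)=False (p U s)=True p=False s=True
s_6={p,r,s}: !(p U s)=False (p U s)=True p=True s=True
F(!(p U s)) holds; first witness at position 1.

Answer: 1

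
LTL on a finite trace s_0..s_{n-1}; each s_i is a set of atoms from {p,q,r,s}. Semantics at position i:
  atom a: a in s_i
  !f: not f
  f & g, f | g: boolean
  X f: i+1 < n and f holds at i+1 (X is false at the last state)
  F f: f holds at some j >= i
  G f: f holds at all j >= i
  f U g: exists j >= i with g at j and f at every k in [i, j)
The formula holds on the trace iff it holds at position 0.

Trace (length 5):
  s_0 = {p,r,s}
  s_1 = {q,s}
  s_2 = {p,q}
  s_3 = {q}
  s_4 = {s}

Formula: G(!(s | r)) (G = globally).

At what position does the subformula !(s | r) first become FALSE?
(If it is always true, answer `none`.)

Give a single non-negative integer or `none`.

s_0={p,r,s}: !(s | r)=False (s | r)=True s=True r=True
s_1={q,s}: !(s | r)=False (s | r)=True s=True r=False
s_2={p,q}: !(s | r)=True (s | r)=False s=False r=False
s_3={q}: !(s | r)=True (s | r)=False s=False r=False
s_4={s}: !(s | r)=False (s | r)=True s=True r=False
G(!(s | r)) holds globally = False
First violation at position 0.

Answer: 0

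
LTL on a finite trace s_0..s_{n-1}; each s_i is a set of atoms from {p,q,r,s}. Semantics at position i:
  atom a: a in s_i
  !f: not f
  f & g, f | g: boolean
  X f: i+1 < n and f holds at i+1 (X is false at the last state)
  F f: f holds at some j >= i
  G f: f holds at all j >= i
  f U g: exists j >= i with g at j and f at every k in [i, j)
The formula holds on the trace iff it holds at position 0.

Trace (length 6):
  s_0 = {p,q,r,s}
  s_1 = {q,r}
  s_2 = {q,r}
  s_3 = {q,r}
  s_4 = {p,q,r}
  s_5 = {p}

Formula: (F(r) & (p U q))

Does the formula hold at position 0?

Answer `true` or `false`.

s_0={p,q,r,s}: (F(r) & (p U q))=True F(r)=True r=True (p U q)=True p=True q=True
s_1={q,r}: (F(r) & (p U q))=True F(r)=True r=True (p U q)=True p=False q=True
s_2={q,r}: (F(r) & (p U q))=True F(r)=True r=True (p U q)=True p=False q=True
s_3={q,r}: (F(r) & (p U q))=True F(r)=True r=True (p U q)=True p=False q=True
s_4={p,q,r}: (F(r) & (p U q))=True F(r)=True r=True (p U q)=True p=True q=True
s_5={p}: (F(r) & (p U q))=False F(r)=False r=False (p U q)=False p=True q=False

Answer: true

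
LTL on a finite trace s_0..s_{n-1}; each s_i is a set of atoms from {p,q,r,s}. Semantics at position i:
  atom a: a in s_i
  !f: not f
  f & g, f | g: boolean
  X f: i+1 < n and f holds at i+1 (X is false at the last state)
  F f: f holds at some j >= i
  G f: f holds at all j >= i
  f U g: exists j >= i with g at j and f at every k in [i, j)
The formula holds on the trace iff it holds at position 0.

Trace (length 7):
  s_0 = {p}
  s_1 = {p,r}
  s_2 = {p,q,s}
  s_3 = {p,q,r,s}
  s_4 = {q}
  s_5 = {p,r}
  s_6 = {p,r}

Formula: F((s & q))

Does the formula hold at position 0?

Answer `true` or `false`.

s_0={p}: F((s & q))=True (s & q)=False s=False q=False
s_1={p,r}: F((s & q))=True (s & q)=False s=False q=False
s_2={p,q,s}: F((s & q))=True (s & q)=True s=True q=True
s_3={p,q,r,s}: F((s & q))=True (s & q)=True s=True q=True
s_4={q}: F((s & q))=False (s & q)=False s=False q=True
s_5={p,r}: F((s & q))=False (s & q)=False s=False q=False
s_6={p,r}: F((s & q))=False (s & q)=False s=False q=False

Answer: true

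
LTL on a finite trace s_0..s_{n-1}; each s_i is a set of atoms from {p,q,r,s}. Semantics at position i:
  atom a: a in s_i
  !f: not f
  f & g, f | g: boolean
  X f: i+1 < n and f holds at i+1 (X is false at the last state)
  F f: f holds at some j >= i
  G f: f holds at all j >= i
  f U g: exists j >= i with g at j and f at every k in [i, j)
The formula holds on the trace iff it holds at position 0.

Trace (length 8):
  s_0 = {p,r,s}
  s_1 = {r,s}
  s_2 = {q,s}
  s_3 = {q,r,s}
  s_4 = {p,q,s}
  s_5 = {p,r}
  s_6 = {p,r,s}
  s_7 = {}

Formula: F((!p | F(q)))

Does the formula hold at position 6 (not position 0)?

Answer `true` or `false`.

s_0={p,r,s}: F((!p | F(q)))=True (!p | F(q))=True !p=False p=True F(q)=True q=False
s_1={r,s}: F((!p | F(q)))=True (!p | F(q))=True !p=True p=False F(q)=True q=False
s_2={q,s}: F((!p | F(q)))=True (!p | F(q))=True !p=True p=False F(q)=True q=True
s_3={q,r,s}: F((!p | F(q)))=True (!p | F(q))=True !p=True p=False F(q)=True q=True
s_4={p,q,s}: F((!p | F(q)))=True (!p | F(q))=True !p=False p=True F(q)=True q=True
s_5={p,r}: F((!p | F(q)))=True (!p | F(q))=False !p=False p=True F(q)=False q=False
s_6={p,r,s}: F((!p | F(q)))=True (!p | F(q))=False !p=False p=True F(q)=False q=False
s_7={}: F((!p | F(q)))=True (!p | F(q))=True !p=True p=False F(q)=False q=False
Evaluating at position 6: result = True

Answer: true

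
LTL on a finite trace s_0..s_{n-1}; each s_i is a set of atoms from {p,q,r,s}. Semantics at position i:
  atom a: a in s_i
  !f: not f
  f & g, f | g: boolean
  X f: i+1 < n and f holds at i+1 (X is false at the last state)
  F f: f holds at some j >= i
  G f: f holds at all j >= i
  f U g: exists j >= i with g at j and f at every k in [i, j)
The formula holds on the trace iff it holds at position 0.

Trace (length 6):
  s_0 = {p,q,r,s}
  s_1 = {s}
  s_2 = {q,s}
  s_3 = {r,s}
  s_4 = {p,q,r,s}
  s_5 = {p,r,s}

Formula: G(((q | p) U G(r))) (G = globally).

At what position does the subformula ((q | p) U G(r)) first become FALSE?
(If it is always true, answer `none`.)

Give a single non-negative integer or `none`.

Answer: 0

Derivation:
s_0={p,q,r,s}: ((q | p) U G(r))=False (q | p)=True q=True p=True G(r)=False r=True
s_1={s}: ((q | p) U G(r))=False (q | p)=False q=False p=False G(r)=False r=False
s_2={q,s}: ((q | p) U G(r))=True (q | p)=True q=True p=False G(r)=False r=False
s_3={r,s}: ((q | p) U G(r))=True (q | p)=False q=False p=False G(r)=True r=True
s_4={p,q,r,s}: ((q | p) U G(r))=True (q | p)=True q=True p=True G(r)=True r=True
s_5={p,r,s}: ((q | p) U G(r))=True (q | p)=True q=False p=True G(r)=True r=True
G(((q | p) U G(r))) holds globally = False
First violation at position 0.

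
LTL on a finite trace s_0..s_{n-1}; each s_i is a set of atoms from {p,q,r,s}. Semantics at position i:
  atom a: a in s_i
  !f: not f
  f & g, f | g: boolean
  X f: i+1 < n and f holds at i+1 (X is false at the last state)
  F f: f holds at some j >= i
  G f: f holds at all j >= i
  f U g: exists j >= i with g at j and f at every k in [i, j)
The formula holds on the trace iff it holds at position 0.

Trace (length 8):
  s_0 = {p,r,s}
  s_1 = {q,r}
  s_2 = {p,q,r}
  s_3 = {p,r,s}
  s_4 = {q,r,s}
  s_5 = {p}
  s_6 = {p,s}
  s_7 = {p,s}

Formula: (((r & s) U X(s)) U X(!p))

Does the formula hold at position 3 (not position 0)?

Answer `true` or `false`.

Answer: true

Derivation:
s_0={p,r,s}: (((r & s) U X(s)) U X(!p))=True ((r & s) U X(s))=False (r & s)=True r=True s=True X(s)=False X(!p)=True !p=False p=True
s_1={q,r}: (((r & s) U X(s)) U X(!p))=False ((r & s) U X(s))=False (r & s)=False r=True s=False X(s)=False X(!p)=False !p=True p=False
s_2={p,q,r}: (((r & s) U X(s)) U X(!p))=True ((r & s) U X(s))=True (r & s)=False r=True s=False X(s)=True X(!p)=False !p=False p=True
s_3={p,r,s}: (((r & s) U X(s)) U X(!p))=True ((r & s) U X(s))=True (r & s)=True r=True s=True X(s)=True X(!p)=True !p=False p=True
s_4={q,r,s}: (((r & s) U X(s)) U X(!p))=False ((r & s) U X(s))=True (r & s)=True r=True s=True X(s)=False X(!p)=False !p=True p=False
s_5={p}: (((r & s) U X(s)) U X(!p))=False ((r & s) U X(s))=True (r & s)=False r=False s=False X(s)=True X(!p)=False !p=False p=True
s_6={p,s}: (((r & s) U X(s)) U X(!p))=False ((r & s) U X(s))=True (r & s)=False r=False s=True X(s)=True X(!p)=False !p=False p=True
s_7={p,s}: (((r & s) U X(s)) U X(!p))=False ((r & s) U X(s))=False (r & s)=False r=False s=True X(s)=False X(!p)=False !p=False p=True
Evaluating at position 3: result = True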